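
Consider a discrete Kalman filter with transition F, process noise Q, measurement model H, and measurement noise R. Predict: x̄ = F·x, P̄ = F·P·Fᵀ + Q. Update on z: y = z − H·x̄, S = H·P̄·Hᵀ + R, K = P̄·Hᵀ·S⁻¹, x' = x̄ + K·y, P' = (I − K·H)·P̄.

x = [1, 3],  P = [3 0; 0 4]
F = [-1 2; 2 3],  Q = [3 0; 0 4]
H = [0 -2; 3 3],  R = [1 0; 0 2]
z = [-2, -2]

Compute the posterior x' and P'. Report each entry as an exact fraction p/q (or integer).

x' = [-3100/1933, 7587/7732]
P' = [874/1933 -459/1933; -459/1933 1871/7732]

x̄ = F·x = [5, 11]
P̄ = F·P·Fᵀ + Q = [22 18; 18 52]
y = z − H·x̄ = [20, -50]
S = H·P̄·Hᵀ + R = [209 -420; -420 992]
K = P̄·Hᵀ·S⁻¹ = [918/1933 1245/3866; -1871/3866 105/15464]
x' = x̄ + K·y = [-3100/1933, 7587/7732]
P' = (I − K·H)·P̄ = [874/1933 -459/1933; -459/1933 1871/7732]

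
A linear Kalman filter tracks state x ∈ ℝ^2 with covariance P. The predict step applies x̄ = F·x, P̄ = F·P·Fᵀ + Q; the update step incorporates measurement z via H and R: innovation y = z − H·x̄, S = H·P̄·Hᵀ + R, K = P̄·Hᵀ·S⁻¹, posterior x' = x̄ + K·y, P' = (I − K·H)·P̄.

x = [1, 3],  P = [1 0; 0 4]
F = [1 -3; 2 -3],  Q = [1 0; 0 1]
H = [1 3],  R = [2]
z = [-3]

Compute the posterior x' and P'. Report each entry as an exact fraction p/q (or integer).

x' = [-88/49, -3/7]
P' = [1102/637 -38/91; -38/91 4/13]

x̄ = F·x = [-8, -7]
P̄ = F·P·Fᵀ + Q = [38 38; 38 41]
y = z − H·x̄ = [26]
S = H·P̄·Hᵀ + R = [637]
K = P̄·Hᵀ·S⁻¹ = [152/637; 23/91]
x' = x̄ + K·y = [-88/49, -3/7]
P' = (I − K·H)·P̄ = [1102/637 -38/91; -38/91 4/13]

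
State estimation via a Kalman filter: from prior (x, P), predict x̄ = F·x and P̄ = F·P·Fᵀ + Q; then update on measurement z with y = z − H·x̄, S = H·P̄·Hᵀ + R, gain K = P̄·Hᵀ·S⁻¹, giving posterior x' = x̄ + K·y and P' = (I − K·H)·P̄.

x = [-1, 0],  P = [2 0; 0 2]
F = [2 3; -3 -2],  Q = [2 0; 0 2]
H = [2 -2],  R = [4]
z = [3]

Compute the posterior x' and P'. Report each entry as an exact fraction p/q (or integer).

x' = [128/105, -23/105]
P' = [236/105 184/105; 184/105 236/105]

x̄ = F·x = [-2, 3]
P̄ = F·P·Fᵀ + Q = [28 -24; -24 28]
y = z − H·x̄ = [13]
S = H·P̄·Hᵀ + R = [420]
K = P̄·Hᵀ·S⁻¹ = [26/105; -26/105]
x' = x̄ + K·y = [128/105, -23/105]
P' = (I − K·H)·P̄ = [236/105 184/105; 184/105 236/105]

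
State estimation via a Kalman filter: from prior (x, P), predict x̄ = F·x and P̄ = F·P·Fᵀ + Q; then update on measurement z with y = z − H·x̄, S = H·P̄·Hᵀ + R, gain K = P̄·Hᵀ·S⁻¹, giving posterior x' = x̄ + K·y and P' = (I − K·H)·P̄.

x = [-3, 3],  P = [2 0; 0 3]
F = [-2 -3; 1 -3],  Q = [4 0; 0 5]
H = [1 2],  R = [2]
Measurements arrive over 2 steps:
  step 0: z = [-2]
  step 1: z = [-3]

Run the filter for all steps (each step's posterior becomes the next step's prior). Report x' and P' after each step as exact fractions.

step 0: x' = [1318/269, -953/269], P' = [3266/269 -1548/269; -1548/269 865/269]
step 1: x' = [183641/77059, -198025/77059], P' = [915558/77059 -461212/77059; -461212/77059 270583/77059]

step 0: x̄ = F·x = [-3, -12]
step 0: P̄ = F·P·Fᵀ + Q = [39 23; 23 34]
step 0: y = z − H·x̄ = [25]
step 0: S = H·P̄·Hᵀ + R = [269]
step 0: K = P̄·Hᵀ·S⁻¹ = [85/269; 91/269]
step 0: x' = x̄ + K·y = [1318/269, -953/269]
step 0: P' = (I − K·H)·P̄ = [3266/269 -1548/269; -1548/269 865/269]
step 1: x̄ = F·x = [223/269, 4177/269]
step 1: P̄ = F·P·Fᵀ + Q = [3349/269 -3391/269; -3391/269 21684/269]
step 1: y = z − H·x̄ = [-9384/269]
step 1: S = H·P̄·Hᵀ + R = [77059/269]
step 1: K = P̄·Hᵀ·S⁻¹ = [-3433/77059; 39977/77059]
step 1: x' = x̄ + K·y = [183641/77059, -198025/77059]
step 1: P' = (I − K·H)·P̄ = [915558/77059 -461212/77059; -461212/77059 270583/77059]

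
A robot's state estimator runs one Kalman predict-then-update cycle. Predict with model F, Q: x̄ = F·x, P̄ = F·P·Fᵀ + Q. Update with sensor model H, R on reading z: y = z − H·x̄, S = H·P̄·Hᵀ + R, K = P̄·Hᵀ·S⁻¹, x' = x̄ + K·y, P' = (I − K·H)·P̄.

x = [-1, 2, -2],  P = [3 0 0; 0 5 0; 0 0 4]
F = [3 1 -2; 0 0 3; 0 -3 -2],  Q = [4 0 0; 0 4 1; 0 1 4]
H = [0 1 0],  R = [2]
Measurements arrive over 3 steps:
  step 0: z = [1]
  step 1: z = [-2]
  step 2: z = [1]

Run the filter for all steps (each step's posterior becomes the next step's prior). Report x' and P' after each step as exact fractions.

step 0: x' = [-1, 2/3, -35/6], P' = [268/7 -8/7 -85/7; -8/7 40/21 -23/21; -85/7 -23/21 2201/42]
step 1: x' = [-30247/6687, -13808/6687, -1234/6687], P' = [2150584/6687 -11956/6687 75442/6687; -11956/6687 13318/6687 -8500/6687; 75442/6687 -8500/6687 165040/6687]
step 2: x' = [-1322810/84749, 250784/254247, 136567/24214], P' = [723849200/254247 -37418/84749 74085/12107; -37418/84749 168012/84749 -43193/36321; 74085/12107 -43193/36321 599051/24214]

step 0: x̄ = F·x = [3, -6, -2]
step 0: P̄ = F·P·Fᵀ + Q = [52 -24 1; -24 40 -23; 1 -23 65]
step 0: y = z − H·x̄ = [7]
step 0: S = H·P̄·Hᵀ + R = [42]
step 0: K = P̄·Hᵀ·S⁻¹ = [-4/7; 20/21; -23/42]
step 0: x' = x̄ + K·y = [-1, 2/3, -35/6]
step 0: P' = (I − K·H)·P̄ = [268/7 -8/7 -85/7; -8/7 40/21 -23/21; -85/7 -23/21 2201/42]
step 1: x̄ = F·x = [28/3, -35/2, 29/3]
step 1: P̄ = F·P·Fᵀ + Q = [2110/3 -427 848/3; -427 6659/14 -2125/7; 848/3 -2125/7 4570/21]
step 1: y = z − H·x̄ = [31/2]
step 1: S = H·P̄·Hᵀ + R = [6687/14]
step 1: K = P̄·Hᵀ·S⁻¹ = [-5978/6687; 6659/6687; -4250/6687]
step 1: x' = x̄ + K·y = [-30247/6687, -13808/6687, -1234/6687]
step 1: P' = (I − K·H)·P̄ = [2150584/6687 -11956/6687 75442/6687; -11956/6687 13318/6687 -8500/6687; 75442/6687 -8500/6687 165040/6687]
step 2: x̄ = F·x = [-34027/2229, -1234/2229, 43892/6687]
step 2: P̄ = F·P·Fᵀ + Q = [6370814/2229 -37418/743 80386/2229; -37418/743 168012/743 -302351/2229; 80386/2229 -302351/2229 704770/6687]
step 2: y = z − H·x̄ = [3463/2229]
step 2: S = H·P̄·Hᵀ + R = [169498/743]
step 2: K = P̄·Hᵀ·S⁻¹ = [-18709/84749; 84006/84749; -43193/72642]
step 2: x' = x̄ + K·y = [-1322810/84749, 250784/254247, 136567/24214]
step 2: P' = (I − K·H)·P̄ = [723849200/254247 -37418/84749 74085/12107; -37418/84749 168012/84749 -43193/36321; 74085/12107 -43193/36321 599051/24214]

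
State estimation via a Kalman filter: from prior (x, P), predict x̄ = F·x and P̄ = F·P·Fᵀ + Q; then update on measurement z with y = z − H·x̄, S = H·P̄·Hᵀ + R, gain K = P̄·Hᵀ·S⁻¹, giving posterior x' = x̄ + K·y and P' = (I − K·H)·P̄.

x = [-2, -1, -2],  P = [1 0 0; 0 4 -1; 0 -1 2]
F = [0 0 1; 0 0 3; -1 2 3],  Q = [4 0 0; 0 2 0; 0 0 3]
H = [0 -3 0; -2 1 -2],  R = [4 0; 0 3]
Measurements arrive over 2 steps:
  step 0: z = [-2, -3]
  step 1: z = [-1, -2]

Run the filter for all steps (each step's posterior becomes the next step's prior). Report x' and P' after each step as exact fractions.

step 0: x' = [1567/2265, 1244/2265, 728/755], P' = [15221/4530 221/2265 -2393/755; 221/2265 982/2265 94/755; -2393/755 94/755 2884/755]
step 1: x' = [3366466/7457921, 2903477/7457921, 10472869/14915842], P' = [18336188/7457921 -152584/7457921 -16471291/7457921; -152584/7457921 3169884/7457921 1909234/7457921; -16471291/7457921 1909234/7457921 20882523/7457921]

step 0: x̄ = F·x = [-2, -6, -6]
step 0: P̄ = F·P·Fᵀ + Q = [6 6 4; 6 20 12; 4 12 26]
step 0: y = z − H·x̄ = [-20, -13]
step 0: S = H·P̄·Hᵀ + R = [184 48; 48 111]
step 0: K = P̄·Hᵀ·S⁻¹ = [-221/3020 -214/2265; -491/1510 -8/2265; -141/1510 -296/755]
step 0: x' = x̄ + K·y = [1567/2265, 1244/2265, 728/755]
step 0: P' = (I − K·H)·P̄ = [15221/4530 221/2265 -2393/755; 221/2265 982/2265 94/755; -2393/755 94/755 2884/755]
step 1: x̄ = F·x = [728/755, 2184/755, 2491/755]
step 1: P̄ = F·P·Fᵀ + Q = [5904/755 8652/755 11233/755; 8652/755 27466/755 33699/755; 11233/755 33699/755 94517/1510]
step 1: y = z − H·x̄ = [5797/755, 2744/755]
step 1: S = H·P̄·Hᵀ + R = [250214/755 171708/755; 171708/755 162841/755]
step 1: K = P̄·Hᵀ·S⁻¹ = [114438/7457921 -1294126/7457921; -2377413/7457921 -114472/7457921; -2863851/14915842 -2304410/7457921]
step 1: x' = x̄ + K·y = [3366466/7457921, 2903477/7457921, 10472869/14915842]
step 1: P' = (I − K·H)·P̄ = [18336188/7457921 -152584/7457921 -16471291/7457921; -152584/7457921 3169884/7457921 1909234/7457921; -16471291/7457921 1909234/7457921 20882523/7457921]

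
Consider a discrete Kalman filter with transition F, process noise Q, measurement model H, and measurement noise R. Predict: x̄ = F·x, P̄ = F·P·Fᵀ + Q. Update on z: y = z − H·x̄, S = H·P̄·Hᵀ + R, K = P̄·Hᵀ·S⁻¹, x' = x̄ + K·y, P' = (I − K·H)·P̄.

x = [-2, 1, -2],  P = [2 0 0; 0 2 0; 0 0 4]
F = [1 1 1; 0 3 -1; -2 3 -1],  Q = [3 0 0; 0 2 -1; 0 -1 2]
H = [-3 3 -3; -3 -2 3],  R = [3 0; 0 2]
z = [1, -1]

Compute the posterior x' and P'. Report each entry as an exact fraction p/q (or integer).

x' = [2549/3761, 15849/3761, 12090/3761]
P' = [11817/15044 58909/15044 49487/15044; 58909/15044 355533/15044 296259/15044; 49487/15044 296259/15044 248929/15044]

x̄ = F·x = [-3, 5, 9]
P̄ = F·P·Fᵀ + Q = [11 2 -2; 2 24 21; -2 21 32]
y = z − H·x̄ = [4, -27]
S = H·P̄·Hᵀ + R = [156 -24; -24 293]
K = P̄·Hᵀ·S⁻¹ = [-2395/15044 -601/3761; 365/15044 123/3761; -2157/15044 726/3761]
x' = x̄ + K·y = [2549/3761, 15849/3761, 12090/3761]
P' = (I − K·H)·P̄ = [11817/15044 58909/15044 49487/15044; 58909/15044 355533/15044 296259/15044; 49487/15044 296259/15044 248929/15044]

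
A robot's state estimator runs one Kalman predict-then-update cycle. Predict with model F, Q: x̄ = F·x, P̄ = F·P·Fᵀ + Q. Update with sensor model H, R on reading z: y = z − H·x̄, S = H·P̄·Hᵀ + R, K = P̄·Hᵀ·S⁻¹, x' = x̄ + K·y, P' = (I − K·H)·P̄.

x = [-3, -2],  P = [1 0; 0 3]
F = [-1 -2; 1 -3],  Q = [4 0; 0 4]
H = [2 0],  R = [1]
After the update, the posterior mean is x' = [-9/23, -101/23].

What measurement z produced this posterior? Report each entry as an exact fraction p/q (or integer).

z = [-1]

x̄ = F·x = [7, 3]
P̄ = F·P·Fᵀ + Q = [17 17; 17 32]
S = H·P̄·Hᵀ + R = [69]
K = P̄·Hᵀ·S⁻¹ = [34/69; 34/69]
x' − x̄ = [-170/23, -170/23] = K·y
y = (KᵀK)⁻¹·Kᵀ·(x' − x̄) = [-15]
z = y + H·x̄ = [-15] + [14] = [-1]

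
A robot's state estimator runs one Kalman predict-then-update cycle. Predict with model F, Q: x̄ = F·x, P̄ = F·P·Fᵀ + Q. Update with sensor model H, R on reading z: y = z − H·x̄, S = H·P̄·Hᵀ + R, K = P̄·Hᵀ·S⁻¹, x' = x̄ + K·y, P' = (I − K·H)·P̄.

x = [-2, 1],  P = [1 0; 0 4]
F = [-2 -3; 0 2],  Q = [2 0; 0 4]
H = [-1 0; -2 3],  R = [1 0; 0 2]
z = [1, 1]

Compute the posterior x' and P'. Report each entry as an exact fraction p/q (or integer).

x' = [-677/1549, 212/1549]
P' = [1230/1549 768/1549; 768/1549 812/1549]

x̄ = F·x = [1, 2]
P̄ = F·P·Fᵀ + Q = [42 -24; -24 20]
y = z − H·x̄ = [2, -3]
S = H·P̄·Hᵀ + R = [43 156; 156 638]
K = P̄·Hᵀ·S⁻¹ = [-1230/1549 -78/1549; -768/1549 450/1549]
x' = x̄ + K·y = [-677/1549, 212/1549]
P' = (I − K·H)·P̄ = [1230/1549 768/1549; 768/1549 812/1549]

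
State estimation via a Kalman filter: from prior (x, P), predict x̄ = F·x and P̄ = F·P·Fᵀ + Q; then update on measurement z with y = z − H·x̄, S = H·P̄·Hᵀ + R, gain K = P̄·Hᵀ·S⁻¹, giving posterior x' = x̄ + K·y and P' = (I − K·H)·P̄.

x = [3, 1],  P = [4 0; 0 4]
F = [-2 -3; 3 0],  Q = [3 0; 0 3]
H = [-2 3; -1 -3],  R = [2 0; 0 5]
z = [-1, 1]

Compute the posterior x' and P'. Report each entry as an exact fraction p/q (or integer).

x̄ = F·x = [-9, 9]
P̄ = F·P·Fᵀ + Q = [55 -24; -24 39]
y = z − H·x̄ = [-46, 19]
S = H·P̄·Hᵀ + R = [861 -313; -313 267]
K = P̄·Hᵀ·S⁻¹ = [-43273/131918 -42329/131918; 7473/65959 -14214/65959]
x' = x̄ + K·y = [-955/131918, -20193/65959]
P' = (I − K·H)·P̄ = [99397/131918 18708/65959; 18708/65959 17454/65959]

x' = [-955/131918, -20193/65959]
P' = [99397/131918 18708/65959; 18708/65959 17454/65959]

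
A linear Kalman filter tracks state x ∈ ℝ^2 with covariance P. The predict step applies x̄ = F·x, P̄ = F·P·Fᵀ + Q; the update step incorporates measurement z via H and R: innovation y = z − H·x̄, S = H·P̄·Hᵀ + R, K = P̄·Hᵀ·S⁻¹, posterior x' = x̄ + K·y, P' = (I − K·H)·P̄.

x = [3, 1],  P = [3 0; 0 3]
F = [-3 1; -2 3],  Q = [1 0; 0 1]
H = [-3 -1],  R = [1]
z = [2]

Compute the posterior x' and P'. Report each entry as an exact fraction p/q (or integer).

x̄ = F·x = [-8, -3]
P̄ = F·P·Fᵀ + Q = [31 27; 27 40]
y = z − H·x̄ = [-25]
S = H·P̄·Hᵀ + R = [482]
K = P̄·Hᵀ·S⁻¹ = [-60/241; -121/482]
x' = x̄ + K·y = [-428/241, 1579/482]
P' = (I − K·H)·P̄ = [271/241 -753/241; -753/241 4639/482]

x' = [-428/241, 1579/482]
P' = [271/241 -753/241; -753/241 4639/482]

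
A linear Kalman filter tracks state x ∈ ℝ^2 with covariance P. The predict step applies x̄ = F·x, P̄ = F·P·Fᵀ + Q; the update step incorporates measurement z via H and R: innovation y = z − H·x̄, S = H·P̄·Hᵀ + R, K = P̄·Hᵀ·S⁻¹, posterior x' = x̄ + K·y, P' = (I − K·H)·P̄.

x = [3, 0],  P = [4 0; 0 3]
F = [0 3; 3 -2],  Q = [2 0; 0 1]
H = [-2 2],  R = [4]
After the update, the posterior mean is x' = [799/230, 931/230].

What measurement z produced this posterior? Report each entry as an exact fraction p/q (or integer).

x̄ = F·x = [0, 9]
P̄ = F·P·Fᵀ + Q = [29 -18; -18 49]
S = H·P̄·Hᵀ + R = [460]
K = P̄·Hᵀ·S⁻¹ = [-47/230; 67/230]
x' − x̄ = [799/230, -1139/230] = K·y
y = (KᵀK)⁻¹·Kᵀ·(x' − x̄) = [-17]
z = y + H·x̄ = [-17] + [18] = [1]

z = [1]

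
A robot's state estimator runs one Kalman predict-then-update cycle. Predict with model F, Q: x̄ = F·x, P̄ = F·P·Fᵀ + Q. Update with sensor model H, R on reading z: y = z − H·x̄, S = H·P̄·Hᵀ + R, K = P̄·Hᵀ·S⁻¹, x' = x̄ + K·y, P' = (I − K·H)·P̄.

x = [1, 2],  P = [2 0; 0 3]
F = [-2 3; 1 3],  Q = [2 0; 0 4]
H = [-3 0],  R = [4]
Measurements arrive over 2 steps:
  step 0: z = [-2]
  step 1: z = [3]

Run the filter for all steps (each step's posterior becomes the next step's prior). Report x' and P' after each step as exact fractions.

step 0: x̄ = F·x = [4, 7]
step 0: P̄ = F·P·Fᵀ + Q = [37 23; 23 33]
step 0: y = z − H·x̄ = [10]
step 0: S = H·P̄·Hᵀ + R = [337]
step 0: K = P̄·Hᵀ·S⁻¹ = [-111/337; -69/337]
step 0: x' = x̄ + K·y = [238/337, 1669/337]
step 0: P' = (I − K·H)·P̄ = [148/337 92/337; 92/337 6360/337]
step 1: x̄ = F·x = [4531/337, 5245/337]
step 1: P̄ = F·P·Fᵀ + Q = [57402/337 56668/337; 56668/337 59288/337]
step 1: y = z − H·x̄ = [14604/337]
step 1: S = H·P̄·Hᵀ + R = [517966/337]
step 1: K = P̄·Hᵀ·S⁻¹ = [-86103/258983; -85002/258983]
step 1: x' = x̄ + K·y = [-249247/258983, 347171/258983]
step 1: P' = (I − K·H)·P̄ = [114804/258983 113336/258983; 113336/258983 2682208/258983]

step 0: x' = [238/337, 1669/337], P' = [148/337 92/337; 92/337 6360/337]
step 1: x' = [-249247/258983, 347171/258983], P' = [114804/258983 113336/258983; 113336/258983 2682208/258983]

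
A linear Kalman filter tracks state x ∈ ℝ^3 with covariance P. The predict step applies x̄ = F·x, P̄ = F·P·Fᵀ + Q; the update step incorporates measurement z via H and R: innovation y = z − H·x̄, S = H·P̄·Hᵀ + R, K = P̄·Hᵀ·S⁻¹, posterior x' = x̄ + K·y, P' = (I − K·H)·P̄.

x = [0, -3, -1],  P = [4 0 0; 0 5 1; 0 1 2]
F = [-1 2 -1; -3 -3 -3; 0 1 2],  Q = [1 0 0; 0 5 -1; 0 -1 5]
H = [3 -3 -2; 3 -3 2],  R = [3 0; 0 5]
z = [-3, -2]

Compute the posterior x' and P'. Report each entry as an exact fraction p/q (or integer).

x' = [-416323/261911, -192067/261911, 51423/261911]
P' = [3840625/261911 3828627/261911 -7257/261911; 3828627/261911 3874742/261911 -28755/261911; -7257/261911 -28755/261911 125178/261911]

x̄ = F·x = [-5, 12, -5]
P̄ = F·P·Fᵀ + Q = [23 -15 9; -15 122 -37; 9 -37 22]
y = z − H·x̄ = [38, 59]
S = H·P̄·Hᵀ + R = [1114 1487; 1487 2220]
K = P̄·Hᵀ·S⁻¹ = [16836/261911 4296/261911; -26945/261911 -39171/261911; -61954/261911 62970/261911]
x' = x̄ + K·y = [-416323/261911, -192067/261911, 51423/261911]
P' = (I − K·H)·P̄ = [3840625/261911 3828627/261911 -7257/261911; 3828627/261911 3874742/261911 -28755/261911; -7257/261911 -28755/261911 125178/261911]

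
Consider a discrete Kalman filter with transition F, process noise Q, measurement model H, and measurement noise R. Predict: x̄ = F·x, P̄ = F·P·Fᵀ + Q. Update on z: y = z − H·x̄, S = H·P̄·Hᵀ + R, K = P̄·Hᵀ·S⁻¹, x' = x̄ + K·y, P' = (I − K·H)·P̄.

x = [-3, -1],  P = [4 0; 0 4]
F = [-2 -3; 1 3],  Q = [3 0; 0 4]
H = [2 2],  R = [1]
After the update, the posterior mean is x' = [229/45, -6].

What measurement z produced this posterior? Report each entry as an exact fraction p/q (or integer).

x̄ = F·x = [9, -6]
P̄ = F·P·Fᵀ + Q = [55 -44; -44 44]
S = H·P̄·Hᵀ + R = [45]
K = P̄·Hᵀ·S⁻¹ = [22/45; 0]
x' − x̄ = [-176/45, 0] = K·y
y = (KᵀK)⁻¹·Kᵀ·(x' − x̄) = [-8]
z = y + H·x̄ = [-8] + [6] = [-2]

z = [-2]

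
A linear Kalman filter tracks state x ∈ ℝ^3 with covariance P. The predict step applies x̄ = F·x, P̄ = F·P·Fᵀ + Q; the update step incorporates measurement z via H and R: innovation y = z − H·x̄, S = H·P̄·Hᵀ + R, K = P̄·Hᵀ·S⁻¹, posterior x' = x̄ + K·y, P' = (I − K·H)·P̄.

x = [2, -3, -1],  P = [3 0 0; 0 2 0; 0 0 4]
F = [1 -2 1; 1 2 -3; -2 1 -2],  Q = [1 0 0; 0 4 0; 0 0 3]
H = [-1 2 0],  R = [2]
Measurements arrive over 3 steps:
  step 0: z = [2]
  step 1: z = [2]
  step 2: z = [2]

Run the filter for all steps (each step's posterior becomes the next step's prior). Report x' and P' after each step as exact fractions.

step 0: x̄ = F·x = [7, -1, -5]
step 0: P̄ = F·P·Fᵀ + Q = [16 -17 -18; -17 51 22; -18 22 33]
step 0: y = z − H·x̄ = [11]
step 0: S = H·P̄·Hᵀ + R = [290]
step 0: K = P̄·Hᵀ·S⁻¹ = [-5/29; 119/290; 31/145]
step 0: x' = x̄ + K·y = [148/29, 1019/290, -384/145]
step 0: P' = (I − K·H)·P̄ = [214/29 102/29 -212/29; 102/29 629/290 -499/145; -212/29 -499/145 2863/145]
step 1: x̄ = F·x = [-663/145, 2911/145, -81/58]
step 1: P̄ = F·P·Fᵀ + Q = [3172/145 -10649/145 -840/29; -10649/145 43063/145 2678/29; -840/29 2678/29 3183/58]
step 1: y = z − H·x̄ = [-1239/29]
step 1: S = H·P̄·Hᵀ + R = [43662/29]
step 1: K = P̄·Hᵀ·S⁻¹ = [-2447/21831; 19355/43662; 3098/21831]
step 1: x' = x̄ + K·y = [7876/36385, 82711/72770, -108565/14554]
step 1: P' = (I − K·H)·P̄ = [323098/109155 149314/109155 -109532/21831; 149314/109155 246089/218310 -51668/21831; -109532/21831 -51668/21831 1072333/43662]
step 2: x̄ = F·x = [-138499/14554, 1809649/72770, 1136857/72770]
step 2: P̄ = F·P·Fᵀ + Q = [1178419/43662 -1224397/14554 -921688/21831; -1224397/14554 21575123/72770 4951562/36385; -921688/21831 4951562/36385 17042111/218310]
step 2: y = z − H·x̄ = [-4166253/72770]
step 2: S = H·P̄·Hᵀ + R = [338694011/218310]
step 2: K = P̄·Hᵀ·S⁻¹ = [-42624005/338694011; 147816693/338694011; 68635624/338694011]
step 2: x' = x̄ + K·y = [-782761034/338694011, -40187747/338694011, 2723465243/677388022]
step 2: P' = (I − K·H)·P̄ = [819071442/338694011 366911716/338694011 -898616076/338694011; 366911716/338694011 331272551/338694011 -380672414/338694011; -898616076/338694011 -380672414/338694011 9722065399/677388022]

step 0: x' = [148/29, 1019/290, -384/145], P' = [214/29 102/29 -212/29; 102/29 629/290 -499/145; -212/29 -499/145 2863/145]
step 1: x' = [7876/36385, 82711/72770, -108565/14554], P' = [323098/109155 149314/109155 -109532/21831; 149314/109155 246089/218310 -51668/21831; -109532/21831 -51668/21831 1072333/43662]
step 2: x' = [-782761034/338694011, -40187747/338694011, 2723465243/677388022], P' = [819071442/338694011 366911716/338694011 -898616076/338694011; 366911716/338694011 331272551/338694011 -380672414/338694011; -898616076/338694011 -380672414/338694011 9722065399/677388022]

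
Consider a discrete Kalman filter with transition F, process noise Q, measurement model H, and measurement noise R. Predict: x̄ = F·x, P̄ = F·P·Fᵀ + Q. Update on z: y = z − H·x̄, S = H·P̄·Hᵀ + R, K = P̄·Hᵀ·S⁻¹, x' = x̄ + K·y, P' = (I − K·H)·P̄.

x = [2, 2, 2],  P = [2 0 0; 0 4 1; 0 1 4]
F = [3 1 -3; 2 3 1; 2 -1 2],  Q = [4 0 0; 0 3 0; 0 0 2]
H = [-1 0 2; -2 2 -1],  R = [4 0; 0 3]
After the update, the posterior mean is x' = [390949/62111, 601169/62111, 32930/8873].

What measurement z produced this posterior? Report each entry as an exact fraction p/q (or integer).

z = [1, 3]

x̄ = F·x = [2, 12, 6]
P̄ = F·P·Fᵀ + Q = [56 4 -11; 4 57 9; -11 9 26]
S = H·P̄·Hᵀ + R = [208 121; 121 369]
K = P̄·Hᵀ·S⁻¹ = [-17529/62111 -9906/62111; -6571/62111 18482/62111; 3079/8873 -673/8873]
x' − x̄ = [266727/62111, -144163/62111, -20308/8873] = K·y
y = (KᵀK)⁻¹·Kᵀ·(x' − x̄) = [-9, -11]
z = y + H·x̄ = [-9, -11] + [10, 14] = [1, 3]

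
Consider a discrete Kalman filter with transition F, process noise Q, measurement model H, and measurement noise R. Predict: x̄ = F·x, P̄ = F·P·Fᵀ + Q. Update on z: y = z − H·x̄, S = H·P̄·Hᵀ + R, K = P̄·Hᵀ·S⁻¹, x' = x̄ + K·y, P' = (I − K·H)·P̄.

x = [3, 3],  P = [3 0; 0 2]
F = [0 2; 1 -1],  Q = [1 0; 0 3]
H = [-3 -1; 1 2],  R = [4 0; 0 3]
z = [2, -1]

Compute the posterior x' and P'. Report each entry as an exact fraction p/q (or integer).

x̄ = F·x = [6, 0]
P̄ = F·P·Fᵀ + Q = [9 -4; -4 8]
y = z − H·x̄ = [20, -7]
S = H·P̄·Hᵀ + R = [69 -15; -15 28]
K = P̄·Hᵀ·S⁻¹ = [-629/1707 -92/569; 292/1707 296/569]
x' = x̄ + K·y = [-406/1707, -376/1707]
P' = (I − K·H)·P̄ = [1172/1707 -1000/1707; -1000/1707 1832/1707]

x' = [-406/1707, -376/1707]
P' = [1172/1707 -1000/1707; -1000/1707 1832/1707]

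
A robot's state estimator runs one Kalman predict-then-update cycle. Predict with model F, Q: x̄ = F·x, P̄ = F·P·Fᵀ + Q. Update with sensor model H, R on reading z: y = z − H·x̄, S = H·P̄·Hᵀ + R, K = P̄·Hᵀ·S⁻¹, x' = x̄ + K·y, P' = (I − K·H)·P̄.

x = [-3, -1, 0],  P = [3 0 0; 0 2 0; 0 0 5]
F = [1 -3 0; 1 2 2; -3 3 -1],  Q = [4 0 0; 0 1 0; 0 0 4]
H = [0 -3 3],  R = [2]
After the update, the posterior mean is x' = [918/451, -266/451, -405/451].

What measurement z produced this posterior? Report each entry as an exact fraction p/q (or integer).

z = [-1]

x̄ = F·x = [0, -5, 6]
P̄ = F·P·Fᵀ + Q = [25 -9 -27; -9 32 -7; -27 -7 54]
S = H·P̄·Hᵀ + R = [902]
K = P̄·Hᵀ·S⁻¹ = [-27/451; -117/902; 183/902]
x' − x̄ = [918/451, 1989/451, -3111/451] = K·y
y = (KᵀK)⁻¹·Kᵀ·(x' − x̄) = [-34]
z = y + H·x̄ = [-34] + [33] = [-1]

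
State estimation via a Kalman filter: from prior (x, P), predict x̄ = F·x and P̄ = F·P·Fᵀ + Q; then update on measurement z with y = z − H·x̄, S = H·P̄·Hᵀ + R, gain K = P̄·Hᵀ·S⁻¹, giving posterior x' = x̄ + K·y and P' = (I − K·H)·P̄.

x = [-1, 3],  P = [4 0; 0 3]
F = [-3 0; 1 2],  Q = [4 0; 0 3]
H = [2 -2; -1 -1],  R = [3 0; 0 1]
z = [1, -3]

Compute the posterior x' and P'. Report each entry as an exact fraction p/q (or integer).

x' = [359/198, 1085/792]
P' = [554/1287 145/2574; 145/2574 4369/10296]

x̄ = F·x = [3, 5]
P̄ = F·P·Fᵀ + Q = [40 -12; -12 19]
y = z − H·x̄ = [5, 5]
S = H·P̄·Hᵀ + R = [335 -42; -42 36]
K = P̄·Hᵀ·S⁻¹ = [107/429 -1253/2574; -421/1716 -4949/10296]
x' = x̄ + K·y = [359/198, 1085/792]
P' = (I − K·H)·P̄ = [554/1287 145/2574; 145/2574 4369/10296]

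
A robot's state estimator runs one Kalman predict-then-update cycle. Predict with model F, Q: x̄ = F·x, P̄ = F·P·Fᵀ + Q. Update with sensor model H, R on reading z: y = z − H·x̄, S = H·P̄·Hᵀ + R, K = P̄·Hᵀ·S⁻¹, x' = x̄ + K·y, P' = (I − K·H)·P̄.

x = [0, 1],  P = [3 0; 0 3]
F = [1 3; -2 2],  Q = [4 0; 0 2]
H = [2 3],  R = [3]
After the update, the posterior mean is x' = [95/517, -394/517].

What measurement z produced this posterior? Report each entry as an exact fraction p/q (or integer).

x̄ = F·x = [3, 2]
P̄ = F·P·Fᵀ + Q = [34 12; 12 26]
S = H·P̄·Hᵀ + R = [517]
K = P̄·Hᵀ·S⁻¹ = [104/517; 102/517]
x' − x̄ = [-1456/517, -1428/517] = K·y
y = (KᵀK)⁻¹·Kᵀ·(x' − x̄) = [-14]
z = y + H·x̄ = [-14] + [12] = [-2]

z = [-2]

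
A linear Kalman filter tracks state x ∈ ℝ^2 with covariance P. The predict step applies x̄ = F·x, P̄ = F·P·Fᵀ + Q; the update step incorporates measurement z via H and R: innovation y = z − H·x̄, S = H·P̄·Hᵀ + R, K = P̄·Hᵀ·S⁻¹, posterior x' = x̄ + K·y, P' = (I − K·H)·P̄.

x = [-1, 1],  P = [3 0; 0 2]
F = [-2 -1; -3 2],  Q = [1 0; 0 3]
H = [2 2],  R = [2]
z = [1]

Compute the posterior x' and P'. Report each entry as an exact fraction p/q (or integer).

x̄ = F·x = [1, 5]
P̄ = F·P·Fᵀ + Q = [15 14; 14 38]
y = z − H·x̄ = [-11]
S = H·P̄·Hᵀ + R = [326]
K = P̄·Hᵀ·S⁻¹ = [29/163; 52/163]
x' = x̄ + K·y = [-156/163, 243/163]
P' = (I − K·H)·P̄ = [763/163 -734/163; -734/163 786/163]

x' = [-156/163, 243/163]
P' = [763/163 -734/163; -734/163 786/163]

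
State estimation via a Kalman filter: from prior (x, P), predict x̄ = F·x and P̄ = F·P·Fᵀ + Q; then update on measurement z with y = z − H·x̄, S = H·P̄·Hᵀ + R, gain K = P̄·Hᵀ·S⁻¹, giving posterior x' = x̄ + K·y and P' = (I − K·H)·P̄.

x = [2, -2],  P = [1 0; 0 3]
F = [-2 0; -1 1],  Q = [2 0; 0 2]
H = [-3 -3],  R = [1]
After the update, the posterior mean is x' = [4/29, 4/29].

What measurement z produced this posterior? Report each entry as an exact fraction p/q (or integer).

x̄ = F·x = [-4, -4]
P̄ = F·P·Fᵀ + Q = [6 2; 2 6]
S = H·P̄·Hᵀ + R = [145]
K = P̄·Hᵀ·S⁻¹ = [-24/145; -24/145]
x' − x̄ = [120/29, 120/29] = K·y
y = (KᵀK)⁻¹·Kᵀ·(x' − x̄) = [-25]
z = y + H·x̄ = [-25] + [24] = [-1]

z = [-1]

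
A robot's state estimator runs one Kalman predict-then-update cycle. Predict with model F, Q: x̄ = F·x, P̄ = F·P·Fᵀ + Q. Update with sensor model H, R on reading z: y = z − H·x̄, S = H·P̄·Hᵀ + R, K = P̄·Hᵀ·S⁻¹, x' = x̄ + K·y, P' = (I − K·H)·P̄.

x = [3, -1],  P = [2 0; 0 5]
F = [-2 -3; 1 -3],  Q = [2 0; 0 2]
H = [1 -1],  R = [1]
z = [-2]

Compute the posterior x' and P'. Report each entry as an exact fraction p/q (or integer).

x' = [29/23, 82/23]
P' = [1069/23 1055/23; 1055/23 1063/23]

x̄ = F·x = [-3, 6]
P̄ = F·P·Fᵀ + Q = [55 41; 41 49]
y = z − H·x̄ = [7]
S = H·P̄·Hᵀ + R = [23]
K = P̄·Hᵀ·S⁻¹ = [14/23; -8/23]
x' = x̄ + K·y = [29/23, 82/23]
P' = (I − K·H)·P̄ = [1069/23 1055/23; 1055/23 1063/23]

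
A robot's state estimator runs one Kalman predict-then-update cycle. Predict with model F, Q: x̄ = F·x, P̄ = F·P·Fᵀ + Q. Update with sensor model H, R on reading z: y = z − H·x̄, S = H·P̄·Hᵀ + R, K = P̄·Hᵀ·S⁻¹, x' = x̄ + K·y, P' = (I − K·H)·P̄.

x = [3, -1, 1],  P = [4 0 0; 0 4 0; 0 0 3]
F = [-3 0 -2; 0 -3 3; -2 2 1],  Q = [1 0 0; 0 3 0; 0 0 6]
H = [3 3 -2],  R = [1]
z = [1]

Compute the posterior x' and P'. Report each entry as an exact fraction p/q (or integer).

x̄ = F·x = [-11, 6, -7]
P̄ = F·P·Fᵀ + Q = [49 -18 18; -18 66 -15; 18 -15 41]
y = z − H·x̄ = [2]
S = H·P̄·Hᵀ + R = [840]
K = P̄·Hᵀ·S⁻¹ = [19/280; 29/140; -73/840]
x' = x̄ + K·y = [-1521/140, 449/70, -3013/420]
P' = (I − K·H)·P̄ = [12637/280 -4173/140 6427/280; -4173/140 2097/70 17/140; 6427/280 17/140 29111/840]

x' = [-1521/140, 449/70, -3013/420]
P' = [12637/280 -4173/140 6427/280; -4173/140 2097/70 17/140; 6427/280 17/140 29111/840]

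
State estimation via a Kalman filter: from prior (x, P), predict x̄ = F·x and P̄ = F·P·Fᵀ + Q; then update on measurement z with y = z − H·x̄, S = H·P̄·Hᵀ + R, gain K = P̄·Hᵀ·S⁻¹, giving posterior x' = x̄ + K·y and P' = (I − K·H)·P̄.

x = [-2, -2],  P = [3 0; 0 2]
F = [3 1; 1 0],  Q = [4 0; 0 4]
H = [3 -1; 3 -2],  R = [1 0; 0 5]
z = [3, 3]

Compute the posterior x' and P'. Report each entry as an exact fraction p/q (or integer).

x' = [2687/2822, -145/2822]
P' = [1515/2822 3195/2822; 3195/2822 8135/2822]

x̄ = F·x = [-8, -2]
P̄ = F·P·Fᵀ + Q = [33 9; 9 7]
y = z − H·x̄ = [25, 23]
S = H·P̄·Hᵀ + R = [251 230; 230 222]
K = P̄·Hᵀ·S⁻¹ = [675/1411 -369/2822; 725/1411 -1337/2822]
x' = x̄ + K·y = [2687/2822, -145/2822]
P' = (I − K·H)·P̄ = [1515/2822 3195/2822; 3195/2822 8135/2822]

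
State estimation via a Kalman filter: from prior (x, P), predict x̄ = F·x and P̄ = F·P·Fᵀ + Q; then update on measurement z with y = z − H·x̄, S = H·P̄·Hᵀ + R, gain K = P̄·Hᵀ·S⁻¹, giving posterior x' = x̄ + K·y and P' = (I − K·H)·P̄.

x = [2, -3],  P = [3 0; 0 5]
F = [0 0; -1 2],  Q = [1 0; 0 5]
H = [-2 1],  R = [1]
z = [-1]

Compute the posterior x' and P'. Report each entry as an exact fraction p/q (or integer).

x̄ = F·x = [0, -8]
P̄ = F·P·Fᵀ + Q = [1 0; 0 28]
y = z − H·x̄ = [7]
S = H·P̄·Hᵀ + R = [33]
K = P̄·Hᵀ·S⁻¹ = [-2/33; 28/33]
x' = x̄ + K·y = [-14/33, -68/33]
P' = (I − K·H)·P̄ = [29/33 56/33; 56/33 140/33]

x' = [-14/33, -68/33]
P' = [29/33 56/33; 56/33 140/33]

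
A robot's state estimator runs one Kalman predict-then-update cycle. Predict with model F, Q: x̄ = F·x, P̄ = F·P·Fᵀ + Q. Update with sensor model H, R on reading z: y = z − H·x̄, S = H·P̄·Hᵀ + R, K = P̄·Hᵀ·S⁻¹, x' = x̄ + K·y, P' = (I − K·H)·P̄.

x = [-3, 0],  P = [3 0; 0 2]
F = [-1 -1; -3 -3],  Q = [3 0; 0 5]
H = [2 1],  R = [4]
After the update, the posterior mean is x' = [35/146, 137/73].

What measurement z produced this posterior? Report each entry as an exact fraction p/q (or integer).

z = [2]

x̄ = F·x = [3, 9]
P̄ = F·P·Fᵀ + Q = [8 15; 15 50]
S = H·P̄·Hᵀ + R = [146]
K = P̄·Hᵀ·S⁻¹ = [31/146; 40/73]
x' − x̄ = [-403/146, -520/73] = K·y
y = (KᵀK)⁻¹·Kᵀ·(x' − x̄) = [-13]
z = y + H·x̄ = [-13] + [15] = [2]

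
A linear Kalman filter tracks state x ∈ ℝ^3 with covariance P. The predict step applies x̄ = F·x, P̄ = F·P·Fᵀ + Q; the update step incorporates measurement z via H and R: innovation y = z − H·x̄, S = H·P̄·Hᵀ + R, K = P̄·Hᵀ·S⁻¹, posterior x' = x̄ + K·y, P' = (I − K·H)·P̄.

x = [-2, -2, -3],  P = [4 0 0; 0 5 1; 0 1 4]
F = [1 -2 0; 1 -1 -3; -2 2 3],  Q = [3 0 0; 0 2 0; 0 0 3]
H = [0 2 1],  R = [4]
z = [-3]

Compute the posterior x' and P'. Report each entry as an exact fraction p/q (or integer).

x̄ = F·x = [2, 9, -9]
P̄ = F·P·Fᵀ + Q = [27 20 -34; 20 53 -63; -34 -63 87]
y = z − H·x̄ = [-12]
S = H·P̄·Hᵀ + R = [51]
K = P̄·Hᵀ·S⁻¹ = [2/17; 43/51; -13/17]
x' = x̄ + K·y = [10/17, -19/17, 3/17]
P' = (I − K·H)·P̄ = [447/17 254/17 -500/17; 254/17 854/51 -512/17; -500/17 -512/17 972/17]

x' = [10/17, -19/17, 3/17]
P' = [447/17 254/17 -500/17; 254/17 854/51 -512/17; -500/17 -512/17 972/17]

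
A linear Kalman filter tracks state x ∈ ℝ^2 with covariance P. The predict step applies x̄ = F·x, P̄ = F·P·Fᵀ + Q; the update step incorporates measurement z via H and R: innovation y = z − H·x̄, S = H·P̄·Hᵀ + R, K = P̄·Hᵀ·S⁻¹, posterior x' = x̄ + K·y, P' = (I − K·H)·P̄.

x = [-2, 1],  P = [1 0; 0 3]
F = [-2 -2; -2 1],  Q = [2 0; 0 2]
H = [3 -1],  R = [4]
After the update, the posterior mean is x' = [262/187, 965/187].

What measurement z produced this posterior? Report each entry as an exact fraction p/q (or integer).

x̄ = F·x = [2, 5]
P̄ = F·P·Fᵀ + Q = [18 -2; -2 9]
S = H·P̄·Hᵀ + R = [187]
K = P̄·Hᵀ·S⁻¹ = [56/187; -15/187]
x' − x̄ = [-112/187, 30/187] = K·y
y = (KᵀK)⁻¹·Kᵀ·(x' − x̄) = [-2]
z = y + H·x̄ = [-2] + [1] = [-1]

z = [-1]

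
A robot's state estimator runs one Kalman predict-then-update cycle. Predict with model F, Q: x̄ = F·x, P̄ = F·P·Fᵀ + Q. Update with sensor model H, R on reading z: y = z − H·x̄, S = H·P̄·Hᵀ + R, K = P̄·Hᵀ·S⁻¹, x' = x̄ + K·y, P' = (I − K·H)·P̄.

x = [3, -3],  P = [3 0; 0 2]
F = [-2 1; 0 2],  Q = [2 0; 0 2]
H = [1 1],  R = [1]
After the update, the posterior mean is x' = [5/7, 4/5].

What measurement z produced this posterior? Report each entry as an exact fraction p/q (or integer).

x̄ = F·x = [-9, -6]
P̄ = F·P·Fᵀ + Q = [16 4; 4 10]
S = H·P̄·Hᵀ + R = [35]
K = P̄·Hᵀ·S⁻¹ = [4/7; 2/5]
x' − x̄ = [68/7, 34/5] = K·y
y = (KᵀK)⁻¹·Kᵀ·(x' − x̄) = [17]
z = y + H·x̄ = [17] + [-15] = [2]

z = [2]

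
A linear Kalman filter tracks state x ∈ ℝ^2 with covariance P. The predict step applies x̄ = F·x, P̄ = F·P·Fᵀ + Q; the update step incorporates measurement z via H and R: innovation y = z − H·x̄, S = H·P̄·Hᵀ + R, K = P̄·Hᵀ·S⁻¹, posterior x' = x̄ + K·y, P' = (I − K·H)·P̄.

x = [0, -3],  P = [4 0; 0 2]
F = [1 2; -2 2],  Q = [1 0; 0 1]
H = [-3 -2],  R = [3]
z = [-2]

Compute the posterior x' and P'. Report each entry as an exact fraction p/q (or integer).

x̄ = F·x = [-6, -6]
P̄ = F·P·Fᵀ + Q = [13 0; 0 25]
y = z − H·x̄ = [-32]
S = H·P̄·Hᵀ + R = [220]
K = P̄·Hᵀ·S⁻¹ = [-39/220; -5/22]
x' = x̄ + K·y = [-18/55, 14/11]
P' = (I − K·H)·P̄ = [1339/220 -195/22; -195/22 150/11]

x' = [-18/55, 14/11]
P' = [1339/220 -195/22; -195/22 150/11]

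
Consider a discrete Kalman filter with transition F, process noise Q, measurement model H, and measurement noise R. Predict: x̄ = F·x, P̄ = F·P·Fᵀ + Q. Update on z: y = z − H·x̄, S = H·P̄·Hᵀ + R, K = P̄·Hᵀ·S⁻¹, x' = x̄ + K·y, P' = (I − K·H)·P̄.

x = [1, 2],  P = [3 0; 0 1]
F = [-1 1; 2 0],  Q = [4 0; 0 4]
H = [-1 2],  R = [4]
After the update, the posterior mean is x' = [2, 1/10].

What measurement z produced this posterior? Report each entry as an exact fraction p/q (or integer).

z = [-2]

x̄ = F·x = [1, 2]
P̄ = F·P·Fᵀ + Q = [8 -6; -6 16]
S = H·P̄·Hᵀ + R = [100]
K = P̄·Hᵀ·S⁻¹ = [-1/5; 19/50]
x' − x̄ = [1, -19/10] = K·y
y = (KᵀK)⁻¹·Kᵀ·(x' − x̄) = [-5]
z = y + H·x̄ = [-5] + [3] = [-2]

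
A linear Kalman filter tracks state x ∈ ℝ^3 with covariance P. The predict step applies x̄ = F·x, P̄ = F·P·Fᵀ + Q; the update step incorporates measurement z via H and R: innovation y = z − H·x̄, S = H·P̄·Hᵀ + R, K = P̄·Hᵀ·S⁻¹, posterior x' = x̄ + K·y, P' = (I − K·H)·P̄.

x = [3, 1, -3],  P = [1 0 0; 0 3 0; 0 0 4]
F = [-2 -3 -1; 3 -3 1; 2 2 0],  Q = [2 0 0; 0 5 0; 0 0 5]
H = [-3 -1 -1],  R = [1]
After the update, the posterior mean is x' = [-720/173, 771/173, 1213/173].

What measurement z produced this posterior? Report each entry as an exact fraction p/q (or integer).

x̄ = F·x = [-6, 3, 8]
P̄ = F·P·Fᵀ + Q = [37 17 -22; 17 45 -12; -22 -12 21]
S = H·P̄·Hᵀ + R = [346]
K = P̄·Hᵀ·S⁻¹ = [-53/173; -42/173; 57/346]
x' − x̄ = [318/173, 252/173, -171/173] = K·y
y = (KᵀK)⁻¹·Kᵀ·(x' − x̄) = [-6]
z = y + H·x̄ = [-6] + [7] = [1]

z = [1]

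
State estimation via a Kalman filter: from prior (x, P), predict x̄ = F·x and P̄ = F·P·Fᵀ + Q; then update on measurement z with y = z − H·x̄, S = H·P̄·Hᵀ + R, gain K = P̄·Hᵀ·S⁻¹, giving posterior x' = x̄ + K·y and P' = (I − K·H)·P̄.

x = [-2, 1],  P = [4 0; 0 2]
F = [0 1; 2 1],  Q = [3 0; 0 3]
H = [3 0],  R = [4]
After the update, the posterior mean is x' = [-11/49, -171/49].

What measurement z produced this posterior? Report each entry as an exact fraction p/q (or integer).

x̄ = F·x = [1, -3]
P̄ = F·P·Fᵀ + Q = [5 2; 2 21]
S = H·P̄·Hᵀ + R = [49]
K = P̄·Hᵀ·S⁻¹ = [15/49; 6/49]
x' − x̄ = [-60/49, -24/49] = K·y
y = (KᵀK)⁻¹·Kᵀ·(x' − x̄) = [-4]
z = y + H·x̄ = [-4] + [3] = [-1]

z = [-1]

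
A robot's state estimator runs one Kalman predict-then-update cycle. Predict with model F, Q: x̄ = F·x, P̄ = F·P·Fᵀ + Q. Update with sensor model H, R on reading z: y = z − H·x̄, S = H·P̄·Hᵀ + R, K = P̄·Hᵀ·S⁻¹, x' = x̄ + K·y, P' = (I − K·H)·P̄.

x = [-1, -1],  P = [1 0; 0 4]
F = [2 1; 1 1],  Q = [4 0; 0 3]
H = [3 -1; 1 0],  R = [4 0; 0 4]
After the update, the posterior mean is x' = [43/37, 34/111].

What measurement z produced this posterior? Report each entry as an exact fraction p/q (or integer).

x̄ = F·x = [-3, -2]
P̄ = F·P·Fᵀ + Q = [12 6; 6 8]
S = H·P̄·Hᵀ + R = [84 30; 30 16]
K = P̄·Hᵀ·S⁻¹ = [10/37 9/37; -5/111 17/37]
x' − x̄ = [154/37, 256/111] = K·y
y = (KᵀK)⁻¹·Kᵀ·(x' − x̄) = [10, 6]
z = y + H·x̄ = [10, 6] + [-7, -3] = [3, 3]

z = [3, 3]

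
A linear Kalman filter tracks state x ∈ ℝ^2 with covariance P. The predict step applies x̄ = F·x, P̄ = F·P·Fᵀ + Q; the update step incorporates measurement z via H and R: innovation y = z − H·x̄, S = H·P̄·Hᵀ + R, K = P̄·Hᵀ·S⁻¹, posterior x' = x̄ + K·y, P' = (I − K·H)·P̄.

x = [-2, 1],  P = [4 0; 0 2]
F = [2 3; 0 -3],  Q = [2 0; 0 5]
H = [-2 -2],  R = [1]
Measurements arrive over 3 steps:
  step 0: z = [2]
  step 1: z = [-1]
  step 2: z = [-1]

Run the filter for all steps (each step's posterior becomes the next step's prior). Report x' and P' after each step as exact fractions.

step 0: x̄ = F·x = [-1, -3]
step 0: P̄ = F·P·Fᵀ + Q = [36 -18; -18 23]
step 0: y = z − H·x̄ = [-6]
step 0: S = H·P̄·Hᵀ + R = [93]
step 0: K = P̄·Hᵀ·S⁻¹ = [-12/31; -10/93]
step 0: x' = x̄ + K·y = [41/31, -73/31]
step 0: P' = (I − K·H)·P̄ = [684/31 -678/31; -678/31 2039/93]
step 1: x̄ = F·x = [-137/31, 219/31]
step 1: P̄ = F·P·Fᵀ + Q = [779/31 -2049/31; -2049/31 6272/31]
step 1: y = z − H·x̄ = [133/31]
step 1: S = H·P̄·Hᵀ + R = [11843/31]
step 1: K = P̄·Hᵀ·S⁻¹ = [2540/11843; -8446/11843]
step 1: x' = x̄ + K·y = [-41441/11843, 47429/11843]
step 1: P' = (I − K·H)·P̄ = [89487/11843 -90757/11843; -90757/11843 94980/11843]
step 2: x̄ = F·x = [59405/11843, -142287/11843]
step 2: P̄ = F·P·Fᵀ + Q = [147370/11843 -310278/11843; -310278/11843 914035/11843]
step 2: y = z − H·x̄ = [-177607/11843]
step 2: S = H·P̄·Hᵀ + R = [1775239/11843]
step 2: K = P̄·Hᵀ·S⁻¹ = [325816/1775239; -1207514/1775239]
step 2: x' = x̄ + K·y = [4018481/1775239, -3219665/1775239]
step 2: P' = (I − K·H)·P̄ = [13126818/1775239 -13289726/1775239; -13289726/1775239 13893483/1775239]

step 0: x' = [41/31, -73/31], P' = [684/31 -678/31; -678/31 2039/93]
step 1: x' = [-41441/11843, 47429/11843], P' = [89487/11843 -90757/11843; -90757/11843 94980/11843]
step 2: x' = [4018481/1775239, -3219665/1775239], P' = [13126818/1775239 -13289726/1775239; -13289726/1775239 13893483/1775239]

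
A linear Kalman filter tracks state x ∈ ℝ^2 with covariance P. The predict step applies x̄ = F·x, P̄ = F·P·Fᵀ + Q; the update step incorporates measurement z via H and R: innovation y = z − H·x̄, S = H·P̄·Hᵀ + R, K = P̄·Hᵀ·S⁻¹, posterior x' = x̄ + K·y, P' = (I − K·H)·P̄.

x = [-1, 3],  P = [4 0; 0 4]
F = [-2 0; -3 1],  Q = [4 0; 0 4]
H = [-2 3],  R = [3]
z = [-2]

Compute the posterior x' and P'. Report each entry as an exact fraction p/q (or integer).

x' = [-130/191, -198/191]
P' = [2796/191 1896/191; 1896/191 1348/191]

x̄ = F·x = [2, 6]
P̄ = F·P·Fᵀ + Q = [20 24; 24 44]
y = z − H·x̄ = [-16]
S = H·P̄·Hᵀ + R = [191]
K = P̄·Hᵀ·S⁻¹ = [32/191; 84/191]
x' = x̄ + K·y = [-130/191, -198/191]
P' = (I − K·H)·P̄ = [2796/191 1896/191; 1896/191 1348/191]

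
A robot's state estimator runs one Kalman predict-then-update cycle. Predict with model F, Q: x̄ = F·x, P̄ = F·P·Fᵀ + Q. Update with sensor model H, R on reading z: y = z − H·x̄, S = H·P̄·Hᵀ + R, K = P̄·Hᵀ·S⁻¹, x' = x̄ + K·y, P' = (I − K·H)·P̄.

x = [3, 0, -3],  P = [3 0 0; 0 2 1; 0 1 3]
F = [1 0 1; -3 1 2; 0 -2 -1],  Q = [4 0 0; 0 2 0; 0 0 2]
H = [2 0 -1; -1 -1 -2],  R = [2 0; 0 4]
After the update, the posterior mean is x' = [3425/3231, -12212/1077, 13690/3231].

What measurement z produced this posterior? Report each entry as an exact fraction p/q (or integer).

z = [-2, 1]

x̄ = F·x = [0, -15, 3]
P̄ = F·P·Fᵀ + Q = [10 -2 -5; -2 47 -15; -5 -15 17]
S = H·P̄·Hᵀ + R = [79 18; 18 45]
K = P̄·Hᵀ·S⁻¹ = [121/359 -292/3231; 85/359 -461/1077; -107/359 -620/3231]
x' − x̄ = [3425/3231, 3943/1077, 3997/3231] = K·y
y = (KᵀK)⁻¹·Kᵀ·(x' − x̄) = [1, -8]
z = y + H·x̄ = [1, -8] + [-3, 9] = [-2, 1]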